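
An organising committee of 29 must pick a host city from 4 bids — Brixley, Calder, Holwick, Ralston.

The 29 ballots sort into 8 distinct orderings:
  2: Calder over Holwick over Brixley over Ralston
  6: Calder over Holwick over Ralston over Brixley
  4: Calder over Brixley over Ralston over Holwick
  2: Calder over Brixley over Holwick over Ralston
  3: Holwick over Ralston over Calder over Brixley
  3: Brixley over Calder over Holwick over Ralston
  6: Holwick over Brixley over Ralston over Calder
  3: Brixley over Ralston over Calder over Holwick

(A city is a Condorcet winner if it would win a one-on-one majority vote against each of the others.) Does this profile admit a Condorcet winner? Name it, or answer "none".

Head-to-head results (29 organisers):
Brixley vs Calder: Brixley preferred on 3+6+3 = 12 ballots; Calder wins 17–12.
Brixley vs Holwick: 4+2+3+3 = 12 for Brixley, 17 for Holwick — Holwick by 17–12.
Brixley vs Ralston: Brixley is ranked higher on 2+4+2+3+6+3 = 20 ballots, Ralston on 9. Brixley wins 20–9.
Calder vs Holwick: Calder preferred on 2+6+4+2+3+3 = 20 ballots; Calder wins 20–9.
Calder vs Ralston: 2+6+4+2+3 = 17 for Calder, 12 for Ralston — Calder by 17–12.
Holwick vs Ralston: 2+6+2+3+3+6 = 22 for Holwick, 7 for Ralston — Holwick by 22–7.
Calder beats each of Brixley, Holwick, Ralston — Calder is the Condorcet winner.

Calder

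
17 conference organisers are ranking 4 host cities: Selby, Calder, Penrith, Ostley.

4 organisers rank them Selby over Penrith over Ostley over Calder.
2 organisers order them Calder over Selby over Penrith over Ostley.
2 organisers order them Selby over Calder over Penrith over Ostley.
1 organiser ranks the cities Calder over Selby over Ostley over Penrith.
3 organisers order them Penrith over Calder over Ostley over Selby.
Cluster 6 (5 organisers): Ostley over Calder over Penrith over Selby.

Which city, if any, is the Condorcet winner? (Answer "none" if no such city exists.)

none

Head-to-head results (17 organisers):
Selby vs Calder: Selby is ranked higher on 4+2 = 6 ballots, Calder on 11. Calder wins 11–6.
Selby vs Penrith: 9 to 8, Selby.
Selby vs Ostley: 9 to 8, Selby.
Calder vs Penrith: Calder is ranked higher on 2+2+1+5 = 10 ballots, Penrith on 7. Calder wins 10–7.
Calder vs Ostley: 2+2+1+3 = 8 for Calder, 9 for Ostley — Ostley by 9–8.
Penrith vs Ostley: Penrith is ranked higher on 4+2+2+3 = 11 ballots, Ostley on 6. Penrith wins 11–6.
No city is unbeaten: Selby loses to Calder; Calder loses to Ostley; Penrith loses to Selby; Ostley loses to Selby. In particular Selby → Ostley → Calder → Selby is a majority cycle — no Condorcet winner exists.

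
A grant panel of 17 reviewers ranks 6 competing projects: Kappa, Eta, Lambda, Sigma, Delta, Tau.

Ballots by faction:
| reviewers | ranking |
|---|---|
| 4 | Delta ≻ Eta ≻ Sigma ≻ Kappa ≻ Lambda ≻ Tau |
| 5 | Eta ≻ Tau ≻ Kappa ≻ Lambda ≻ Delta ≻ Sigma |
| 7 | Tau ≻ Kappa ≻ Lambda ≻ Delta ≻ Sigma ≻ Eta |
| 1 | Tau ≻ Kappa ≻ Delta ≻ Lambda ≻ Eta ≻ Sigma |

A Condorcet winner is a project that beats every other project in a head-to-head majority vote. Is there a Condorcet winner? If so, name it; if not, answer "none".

none

Pairwise majorities:
Kappa vs Eta: Eta wins 9–8.
Kappa vs Lambda: Kappa, 17–0.
Kappa vs Sigma: Kappa wins 13–4.
Kappa–Delta: Kappa 13–4.
Kappa–Tau: Tau 13–4.
Eta vs Lambda: Eta, 9–8.
Eta–Sigma: Eta 10–7.
Eta vs Delta: Delta wins 12–5.
Eta–Tau: Eta 9–8.
Lambda vs Sigma: Lambda, 13–4.
Lambda vs Delta: Lambda wins 12–5.
Lambda vs Tau: Tau wins 13–4.
Sigma vs Delta: Delta wins 17–0.
Sigma–Tau: Tau 13–4.
Delta vs Tau: Tau wins 13–4.
No project is unbeaten: Kappa loses to Eta; Eta loses to Delta; Lambda loses to Kappa; Sigma loses to Kappa; Delta loses to Kappa; Tau loses to Eta. In particular Kappa → Delta → Eta → Kappa is a majority cycle — no Condorcet winner exists.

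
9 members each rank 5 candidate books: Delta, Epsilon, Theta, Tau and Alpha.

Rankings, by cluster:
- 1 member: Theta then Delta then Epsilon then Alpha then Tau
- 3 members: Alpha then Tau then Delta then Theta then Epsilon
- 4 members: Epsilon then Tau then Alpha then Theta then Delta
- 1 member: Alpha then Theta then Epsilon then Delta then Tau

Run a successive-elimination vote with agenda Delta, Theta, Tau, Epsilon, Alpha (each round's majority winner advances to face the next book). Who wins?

Round 1: Delta vs Theta — 3–6, Theta advances.
Round 2: Theta vs Tau — 2–7, Tau advances.
Round 3: Tau vs Epsilon — 3–6, Epsilon advances.
Round 4: Epsilon vs Alpha — 5–4, Epsilon advances.
The agenda winner is Epsilon.

Epsilon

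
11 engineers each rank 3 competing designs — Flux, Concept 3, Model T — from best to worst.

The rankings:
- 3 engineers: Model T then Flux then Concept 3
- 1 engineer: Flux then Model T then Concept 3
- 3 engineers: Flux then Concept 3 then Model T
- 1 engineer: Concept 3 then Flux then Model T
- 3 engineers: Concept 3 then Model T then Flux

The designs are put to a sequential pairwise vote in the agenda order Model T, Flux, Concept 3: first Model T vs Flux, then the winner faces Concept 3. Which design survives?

Round 1: Model T vs Flux — 6–5, Model T advances.
Round 2: Model T vs Concept 3 — 4–7, Concept 3 advances.
The agenda winner is Concept 3.

Concept 3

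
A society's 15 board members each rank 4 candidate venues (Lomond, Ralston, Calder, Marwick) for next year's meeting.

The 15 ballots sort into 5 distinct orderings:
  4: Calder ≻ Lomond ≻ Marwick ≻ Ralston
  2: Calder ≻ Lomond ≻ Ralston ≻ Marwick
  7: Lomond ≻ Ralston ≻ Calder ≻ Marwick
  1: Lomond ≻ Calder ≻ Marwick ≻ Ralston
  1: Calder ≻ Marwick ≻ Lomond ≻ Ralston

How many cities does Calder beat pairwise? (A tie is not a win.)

2

Calder against each rival (15 organisers):
Calder–Lomond: Lomond 8–7.
Calder vs Ralston: Calder, 8–7.
Calder–Marwick: Calder 15–0.
Calder beats Ralston, Marwick; loses to Lomond — 2 pairwise wins.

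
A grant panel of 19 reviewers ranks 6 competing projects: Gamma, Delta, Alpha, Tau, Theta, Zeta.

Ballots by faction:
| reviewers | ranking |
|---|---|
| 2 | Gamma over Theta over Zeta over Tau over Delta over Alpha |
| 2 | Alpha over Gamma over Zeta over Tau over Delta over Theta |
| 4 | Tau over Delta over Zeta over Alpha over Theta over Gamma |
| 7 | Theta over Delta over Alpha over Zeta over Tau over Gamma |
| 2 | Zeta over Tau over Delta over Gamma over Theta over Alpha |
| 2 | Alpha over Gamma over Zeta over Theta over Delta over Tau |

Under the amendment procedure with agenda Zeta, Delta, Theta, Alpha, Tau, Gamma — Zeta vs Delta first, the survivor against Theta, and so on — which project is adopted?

Round 1: Zeta vs Delta — 8–11, Delta advances.
Round 2: Delta vs Theta — 8–11, Theta advances.
Round 3: Theta vs Alpha — 11–8, Theta advances.
Round 4: Theta vs Tau — 11–8, Theta advances.
Round 5: Theta vs Gamma — 11–8, Theta advances.
Theta survives the agenda.

Theta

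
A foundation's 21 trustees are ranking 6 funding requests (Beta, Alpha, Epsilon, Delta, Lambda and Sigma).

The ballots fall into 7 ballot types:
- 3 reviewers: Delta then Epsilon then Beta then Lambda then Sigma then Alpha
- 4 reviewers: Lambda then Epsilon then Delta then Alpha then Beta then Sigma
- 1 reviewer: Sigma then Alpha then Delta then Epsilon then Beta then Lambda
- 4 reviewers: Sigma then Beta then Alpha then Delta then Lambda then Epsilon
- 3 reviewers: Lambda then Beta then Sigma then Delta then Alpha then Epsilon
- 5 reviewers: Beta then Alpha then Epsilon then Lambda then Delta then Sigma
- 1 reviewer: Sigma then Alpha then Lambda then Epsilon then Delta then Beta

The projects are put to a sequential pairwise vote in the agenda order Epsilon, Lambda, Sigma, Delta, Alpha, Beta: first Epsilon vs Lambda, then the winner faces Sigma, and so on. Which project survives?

Round 1: Epsilon vs Lambda — 9–12, Lambda advances.
Round 2: Lambda vs Sigma — 15–6, Lambda advances.
Round 3: Lambda vs Delta — 13–8, Lambda advances.
Round 4: Lambda vs Alpha — 10–11, Alpha advances.
Round 5: Alpha vs Beta — 6–15, Beta advances.
Beta survives the agenda.

Beta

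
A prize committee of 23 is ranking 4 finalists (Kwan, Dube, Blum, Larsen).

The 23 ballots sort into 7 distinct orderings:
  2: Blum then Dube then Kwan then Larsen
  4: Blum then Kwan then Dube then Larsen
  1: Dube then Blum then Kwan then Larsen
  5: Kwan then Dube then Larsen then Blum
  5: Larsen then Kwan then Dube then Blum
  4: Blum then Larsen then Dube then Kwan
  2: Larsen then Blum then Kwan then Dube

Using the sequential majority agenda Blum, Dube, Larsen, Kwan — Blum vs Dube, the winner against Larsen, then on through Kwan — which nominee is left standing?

Round 1: Blum vs Dube — 12–11, Blum advances.
Round 2: Blum vs Larsen — 11–12, Larsen advances.
Round 3: Larsen vs Kwan — 11–12, Kwan advances.
Kwan survives the agenda.

Kwan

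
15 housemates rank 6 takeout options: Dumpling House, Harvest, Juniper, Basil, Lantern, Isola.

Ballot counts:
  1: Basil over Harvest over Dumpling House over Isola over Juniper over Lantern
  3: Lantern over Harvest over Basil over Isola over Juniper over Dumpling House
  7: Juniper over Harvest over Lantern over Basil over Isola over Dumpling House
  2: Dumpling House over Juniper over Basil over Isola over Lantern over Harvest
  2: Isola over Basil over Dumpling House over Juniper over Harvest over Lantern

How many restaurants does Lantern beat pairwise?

Lantern against each rival (15 friends):
Lantern vs Dumpling House: Lantern is ranked higher on 3+7 = 10 ballots, Dumpling House on 5. Lantern wins 10–5.
Lantern vs Harvest: Lantern preferred on 3+2 = 5 ballots; Harvest wins 10–5.
Lantern vs Juniper: 3 to 12, Juniper.
Lantern vs Basil: 3+7 = 10 for Lantern, 5 for Basil — Lantern by 10–5.
Lantern vs Isola: Lantern, 10–5.
Lantern beats Dumpling House, Basil, Isola; loses to Harvest, Juniper — 3 pairwise wins.

3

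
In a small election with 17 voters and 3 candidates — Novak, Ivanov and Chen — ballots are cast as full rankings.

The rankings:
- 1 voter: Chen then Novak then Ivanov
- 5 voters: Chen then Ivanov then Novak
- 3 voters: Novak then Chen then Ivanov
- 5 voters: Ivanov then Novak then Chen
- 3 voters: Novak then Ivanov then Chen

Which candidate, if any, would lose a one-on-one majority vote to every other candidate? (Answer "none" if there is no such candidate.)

Pairwise majorities:
Novak vs Ivanov: Novak preferred on 1+3+3 = 7 ballots; Ivanov wins 10–7.
Novak vs Chen: 3+5+3 = 11 for Novak, 6 for Chen — Novak by 11–6.
Ivanov vs Chen: Chen, 9–8.
Every candidate wins at least one matchup (Novak beats Chen; Ivanov beats Novak; Chen beats Ivanov), so there is no Condorcet loser.

none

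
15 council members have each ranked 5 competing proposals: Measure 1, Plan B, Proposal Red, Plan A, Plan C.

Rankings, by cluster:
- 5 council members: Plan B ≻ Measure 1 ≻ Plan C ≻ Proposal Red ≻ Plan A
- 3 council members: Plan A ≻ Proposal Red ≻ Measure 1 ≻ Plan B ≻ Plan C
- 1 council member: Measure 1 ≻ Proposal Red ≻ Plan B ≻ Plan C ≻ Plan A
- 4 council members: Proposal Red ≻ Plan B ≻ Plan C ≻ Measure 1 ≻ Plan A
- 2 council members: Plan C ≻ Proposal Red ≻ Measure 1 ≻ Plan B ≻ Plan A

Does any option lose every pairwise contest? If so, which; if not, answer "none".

Plan A

Head-to-head results (15 council members):
Measure 1 vs Plan B: Measure 1 preferred on 3+1+2 = 6 ballots; Plan B wins 9–6.
Measure 1 vs Proposal Red: Measure 1 preferred on 5+1 = 6 ballots; Proposal Red wins 9–6.
Measure 1–Plan A: Measure 1 12–3.
Measure 1 vs Plan C: Measure 1 is ranked higher on 5+3+1 = 9 ballots, Plan C on 6. Measure 1 wins 9–6.
Plan B vs Proposal Red: Plan B preferred on 5 ballots; Proposal Red wins 10–5.
Plan B vs Plan A: Plan B is ranked higher on 5+1+4+2 = 12 ballots, Plan A on 3. Plan B wins 12–3.
Plan B vs Plan C: 13 to 2, Plan B.
Proposal Red vs Plan A: Proposal Red preferred on 5+1+4+2 = 12 ballots; Proposal Red wins 12–3.
Proposal Red vs Plan C: Proposal Red preferred on 3+1+4 = 8 ballots; Proposal Red wins 8–7.
Plan A vs Plan C: Plan A is ranked higher on 3 ballots, Plan C on 12. Plan C wins 12–3.
Plan A is beaten in every head-to-head and is the Condorcet loser.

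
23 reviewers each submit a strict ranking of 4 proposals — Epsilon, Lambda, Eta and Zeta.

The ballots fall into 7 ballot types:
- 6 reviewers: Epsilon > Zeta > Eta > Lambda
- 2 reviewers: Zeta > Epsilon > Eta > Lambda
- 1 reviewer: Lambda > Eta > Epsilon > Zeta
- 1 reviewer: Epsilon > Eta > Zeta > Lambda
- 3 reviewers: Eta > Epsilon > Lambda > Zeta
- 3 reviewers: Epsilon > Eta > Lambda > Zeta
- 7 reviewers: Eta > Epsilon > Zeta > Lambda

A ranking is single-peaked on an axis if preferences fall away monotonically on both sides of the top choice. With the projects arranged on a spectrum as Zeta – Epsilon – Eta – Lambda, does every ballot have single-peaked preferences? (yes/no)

yes

Axis positions: Zeta=1, Epsilon=2, Eta=3, Lambda=4.
Ballot type 1 (peak Epsilon at position 2): ranking walks positions 2-1-3-4, expanding outward from the peak — single-peaked.
Ballot type 2 (peak Zeta at position 1): ranking walks positions 1-2-3-4, expanding outward from the peak — single-peaked.
Ballot type 3 (peak Lambda at position 4): ranking walks positions 4-3-2-1, expanding outward from the peak — single-peaked.
Ballot type 4 (peak Epsilon at position 2): ranking walks positions 2-3-1-4, expanding outward from the peak — single-peaked.
Ballot type 5 (peak Eta at position 3): ranking walks positions 3-2-4-1, expanding outward from the peak — single-peaked.
Ballot type 6 (peak Epsilon at position 2): ranking walks positions 2-3-4-1, expanding outward from the peak — single-peaked.
Ballot type 7 (peak Eta at position 3): ranking walks positions 3-2-1-4, expanding outward from the peak — single-peaked.
Every ranking is single-peaked on this axis.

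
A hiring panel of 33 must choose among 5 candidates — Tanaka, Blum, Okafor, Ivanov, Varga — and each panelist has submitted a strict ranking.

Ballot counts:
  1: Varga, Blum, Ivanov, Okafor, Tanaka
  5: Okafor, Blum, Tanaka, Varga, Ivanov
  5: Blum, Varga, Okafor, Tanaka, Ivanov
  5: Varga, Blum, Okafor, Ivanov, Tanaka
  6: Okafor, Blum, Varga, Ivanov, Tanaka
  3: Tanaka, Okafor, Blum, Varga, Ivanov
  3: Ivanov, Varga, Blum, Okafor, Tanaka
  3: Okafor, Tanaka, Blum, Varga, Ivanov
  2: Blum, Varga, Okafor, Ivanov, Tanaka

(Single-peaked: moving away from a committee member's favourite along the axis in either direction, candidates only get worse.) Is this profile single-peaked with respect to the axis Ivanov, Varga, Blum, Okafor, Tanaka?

Axis positions: Ivanov=1, Varga=2, Blum=3, Okafor=4, Tanaka=5.
Type 1 (peak Varga at position 2): ranking walks positions 2-3-1-4-5, expanding outward from the peak — single-peaked.
Type 2 (peak Okafor at position 4): ranking walks positions 4-3-5-2-1, expanding outward from the peak — single-peaked.
Type 3 (peak Blum at position 3): ranking walks positions 3-2-4-5-1, expanding outward from the peak — single-peaked.
Type 4 (peak Varga at position 2): ranking walks positions 2-3-4-1-5, expanding outward from the peak — single-peaked.
Type 5 (peak Okafor at position 4): ranking walks positions 4-3-2-1-5, expanding outward from the peak — single-peaked.
Type 6 (peak Tanaka at position 5): ranking walks positions 5-4-3-2-1, expanding outward from the peak — single-peaked.
Type 7 (peak Ivanov at position 1): ranking walks positions 1-2-3-4-5, expanding outward from the peak — single-peaked.
Type 8 (peak Okafor at position 4): ranking walks positions 4-5-3-2-1, expanding outward from the peak — single-peaked.
Type 9 (peak Blum at position 3): ranking walks positions 3-2-4-1-5, expanding outward from the peak — single-peaked.
Every ranking is single-peaked on this axis.

yes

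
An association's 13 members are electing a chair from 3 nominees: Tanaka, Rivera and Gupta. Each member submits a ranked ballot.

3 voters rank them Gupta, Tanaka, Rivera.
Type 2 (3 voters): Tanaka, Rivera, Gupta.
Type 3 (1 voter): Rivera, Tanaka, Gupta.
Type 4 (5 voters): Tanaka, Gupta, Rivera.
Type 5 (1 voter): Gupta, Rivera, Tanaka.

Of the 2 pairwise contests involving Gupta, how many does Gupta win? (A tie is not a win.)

Gupta against each rival (13 voters):
Gupta vs Tanaka: Gupta preferred on 3+1 = 4 ballots; Tanaka wins 9–4.
Gupta vs Rivera: 3+5+1 = 9 for Gupta, 4 for Rivera — Gupta by 9–4.
Gupta beats Rivera; loses to Tanaka — 1 pairwise win.

1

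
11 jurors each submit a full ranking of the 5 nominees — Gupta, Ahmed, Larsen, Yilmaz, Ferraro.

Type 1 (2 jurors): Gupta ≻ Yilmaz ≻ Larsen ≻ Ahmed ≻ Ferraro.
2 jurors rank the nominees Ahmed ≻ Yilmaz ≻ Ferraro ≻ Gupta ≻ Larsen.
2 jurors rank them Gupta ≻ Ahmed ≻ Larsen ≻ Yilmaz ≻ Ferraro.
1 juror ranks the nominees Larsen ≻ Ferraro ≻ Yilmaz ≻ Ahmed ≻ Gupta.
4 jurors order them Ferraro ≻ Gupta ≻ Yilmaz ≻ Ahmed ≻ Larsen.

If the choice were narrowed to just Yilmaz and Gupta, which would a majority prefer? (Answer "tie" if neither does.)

Gupta

Ballots ranking Yilmaz above Gupta: 2 + 1 = 3.
Ballots ranking Gupta above Yilmaz: 11 − 3 = 8.
Gupta wins the head-to-head 8–3.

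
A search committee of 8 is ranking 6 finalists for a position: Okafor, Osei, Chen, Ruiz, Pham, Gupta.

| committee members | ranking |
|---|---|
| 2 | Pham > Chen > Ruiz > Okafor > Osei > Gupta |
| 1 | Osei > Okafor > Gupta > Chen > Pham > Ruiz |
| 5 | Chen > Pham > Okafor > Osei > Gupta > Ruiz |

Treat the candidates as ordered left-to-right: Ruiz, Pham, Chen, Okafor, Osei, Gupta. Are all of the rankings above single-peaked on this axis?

yes

Axis positions: Ruiz=1, Pham=2, Chen=3, Okafor=4, Osei=5, Gupta=6.
Group 1 (peak Pham at position 2): ranking walks positions 2-3-1-4-5-6, expanding outward from the peak — single-peaked.
Group 2 (peak Osei at position 5): ranking walks positions 5-4-6-3-2-1, expanding outward from the peak — single-peaked.
Group 3 (peak Chen at position 3): ranking walks positions 3-2-4-5-6-1, expanding outward from the peak — single-peaked.
Every ranking is single-peaked on this axis.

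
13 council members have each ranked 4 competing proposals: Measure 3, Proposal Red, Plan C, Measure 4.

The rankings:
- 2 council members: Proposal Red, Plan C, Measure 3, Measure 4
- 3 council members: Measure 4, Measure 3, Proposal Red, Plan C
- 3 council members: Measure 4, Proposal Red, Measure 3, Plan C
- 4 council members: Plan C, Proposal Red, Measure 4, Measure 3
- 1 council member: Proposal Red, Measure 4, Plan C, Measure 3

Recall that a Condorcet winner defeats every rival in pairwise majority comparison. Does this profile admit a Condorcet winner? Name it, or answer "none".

Proposal Red

Pairwise majorities:
Measure 3–Proposal Red: Proposal Red 10–3.
Measure 3–Plan C: Plan C 7–6.
Measure 3 vs Measure 4: Measure 4, 11–2.
Proposal Red vs Plan C: Proposal Red wins 9–4.
Proposal Red–Measure 4: Proposal Red 7–6.
Plan C vs Measure 4: Measure 4 wins 7–6.
Proposal Red defeats every rival head-to-head and is the Condorcet winner.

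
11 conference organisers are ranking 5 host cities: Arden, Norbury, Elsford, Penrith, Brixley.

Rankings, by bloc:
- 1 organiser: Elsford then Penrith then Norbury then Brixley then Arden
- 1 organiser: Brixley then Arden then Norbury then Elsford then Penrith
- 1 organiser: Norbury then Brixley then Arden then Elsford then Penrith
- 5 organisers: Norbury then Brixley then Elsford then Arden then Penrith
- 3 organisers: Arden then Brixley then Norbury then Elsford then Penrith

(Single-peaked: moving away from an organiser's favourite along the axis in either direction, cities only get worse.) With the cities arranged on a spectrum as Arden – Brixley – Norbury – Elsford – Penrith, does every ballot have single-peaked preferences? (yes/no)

Axis positions: Arden=1, Brixley=2, Norbury=3, Elsford=4, Penrith=5.
Bloc 1 (peak Elsford at position 4): ranking walks positions 4-5-3-2-1, expanding outward from the peak — single-peaked.
Bloc 2 (peak Brixley at position 2): ranking walks positions 2-1-3-4-5, expanding outward from the peak — single-peaked.
Bloc 3 (peak Norbury at position 3): ranking walks positions 3-2-1-4-5, expanding outward from the peak — single-peaked.
Bloc 4 (peak Norbury at position 3): ranking walks positions 3-2-4-1-5, expanding outward from the peak — single-peaked.
Bloc 5 (peak Arden at position 1): ranking walks positions 1-2-3-4-5, expanding outward from the peak — single-peaked.
Every ranking is single-peaked on this axis.

yes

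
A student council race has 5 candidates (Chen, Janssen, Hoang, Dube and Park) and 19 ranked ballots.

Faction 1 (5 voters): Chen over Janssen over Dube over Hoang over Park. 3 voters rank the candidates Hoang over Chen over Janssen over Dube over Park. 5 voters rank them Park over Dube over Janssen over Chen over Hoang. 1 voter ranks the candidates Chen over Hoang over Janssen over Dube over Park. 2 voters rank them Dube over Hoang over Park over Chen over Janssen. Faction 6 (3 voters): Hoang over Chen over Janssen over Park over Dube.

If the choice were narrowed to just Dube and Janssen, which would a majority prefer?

Janssen

Ballots ranking Dube above Janssen: 5 + 2 = 7.
Ballots ranking Janssen above Dube: 19 − 7 = 12.
Janssen wins the head-to-head 12–7.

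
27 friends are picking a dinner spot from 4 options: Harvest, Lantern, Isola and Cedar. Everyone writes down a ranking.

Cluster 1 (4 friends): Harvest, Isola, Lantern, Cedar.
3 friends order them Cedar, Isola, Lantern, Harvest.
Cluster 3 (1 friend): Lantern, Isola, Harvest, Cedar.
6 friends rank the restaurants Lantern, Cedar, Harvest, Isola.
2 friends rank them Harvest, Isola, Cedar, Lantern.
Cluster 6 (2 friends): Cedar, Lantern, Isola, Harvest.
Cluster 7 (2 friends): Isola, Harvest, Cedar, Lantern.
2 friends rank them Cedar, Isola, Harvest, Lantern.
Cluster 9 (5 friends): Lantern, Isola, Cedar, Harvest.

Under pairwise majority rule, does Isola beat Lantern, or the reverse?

Ballots ranking Isola above Lantern: 4 + 3 + 2 + 2 + 2 = 13.
Ballots ranking Lantern above Isola: 27 − 13 = 14.
Lantern wins the head-to-head 14–13.

Lantern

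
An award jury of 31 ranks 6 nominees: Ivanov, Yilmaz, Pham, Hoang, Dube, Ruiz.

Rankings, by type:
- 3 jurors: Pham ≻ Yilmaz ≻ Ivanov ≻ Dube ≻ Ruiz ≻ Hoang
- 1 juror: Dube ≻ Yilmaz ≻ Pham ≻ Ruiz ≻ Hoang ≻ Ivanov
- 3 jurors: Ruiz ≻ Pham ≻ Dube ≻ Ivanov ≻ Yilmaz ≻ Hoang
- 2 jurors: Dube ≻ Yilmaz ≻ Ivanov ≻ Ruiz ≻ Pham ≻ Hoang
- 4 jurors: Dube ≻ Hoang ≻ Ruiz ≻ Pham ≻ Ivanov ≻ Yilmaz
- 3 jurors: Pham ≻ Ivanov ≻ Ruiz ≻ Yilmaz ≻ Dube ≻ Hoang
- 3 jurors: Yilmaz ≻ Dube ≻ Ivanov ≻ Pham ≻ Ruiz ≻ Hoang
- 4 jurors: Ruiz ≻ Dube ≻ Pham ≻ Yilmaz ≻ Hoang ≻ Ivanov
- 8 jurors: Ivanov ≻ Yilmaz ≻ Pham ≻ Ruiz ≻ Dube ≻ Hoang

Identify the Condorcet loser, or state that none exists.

Hoang

Head-to-head results (31 jurors):
Ivanov vs Yilmaz: Ivanov wins 18–13.
Ivanov vs Pham: 13 to 18, Pham.
Ivanov vs Hoang: Ivanov, 22–9.
Ivanov vs Dube: Ivanov preferred on 3+3+8 = 14 ballots; Dube wins 17–14.
Ivanov vs Ruiz: 3+2+3+3+8 = 19 for Ivanov, 12 for Ruiz — Ivanov by 19–12.
Yilmaz vs Pham: 1+2+3+8 = 14 for Yilmaz, 17 for Pham — Pham by 17–14.
Yilmaz vs Hoang: 27 to 4, Yilmaz.
Yilmaz–Dube: Yilmaz 17–14.
Yilmaz vs Ruiz: 17 to 14, Yilmaz.
Pham vs Hoang: Pham, 27–4.
Pham vs Dube: Pham preferred on 3+3+3+8 = 17 ballots; Pham wins 17–14.
Pham vs Ruiz: 18 to 13, Pham.
Hoang–Dube: Dube 31–0.
Hoang vs Ruiz: Hoang is ranked higher on 4 ballots, Ruiz on 27. Ruiz wins 27–4.
Dube vs Ruiz: Ruiz, 18–13.
Hoang loses to every other nominee — it is the Condorcet loser.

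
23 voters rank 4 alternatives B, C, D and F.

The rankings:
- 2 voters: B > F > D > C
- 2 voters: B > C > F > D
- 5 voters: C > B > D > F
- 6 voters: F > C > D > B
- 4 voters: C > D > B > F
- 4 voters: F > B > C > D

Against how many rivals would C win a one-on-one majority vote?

2

C against each rival (23 voters):
C vs B: 15 to 8, C.
C vs D: C, 21–2.
C vs F: C preferred on 2+5+4 = 11 ballots; F wins 12–11.
C beats B, D; loses to F — 2 pairwise wins.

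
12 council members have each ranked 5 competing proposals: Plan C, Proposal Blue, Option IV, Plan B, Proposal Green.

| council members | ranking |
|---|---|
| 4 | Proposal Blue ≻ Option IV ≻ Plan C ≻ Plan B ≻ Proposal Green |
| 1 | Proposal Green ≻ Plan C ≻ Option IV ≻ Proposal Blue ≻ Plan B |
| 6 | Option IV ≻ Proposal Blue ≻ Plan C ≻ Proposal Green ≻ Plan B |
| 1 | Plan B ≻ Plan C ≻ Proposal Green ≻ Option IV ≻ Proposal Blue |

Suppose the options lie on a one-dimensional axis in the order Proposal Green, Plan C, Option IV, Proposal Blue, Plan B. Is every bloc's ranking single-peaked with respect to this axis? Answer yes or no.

Axis positions: Proposal Green=1, Plan C=2, Option IV=3, Proposal Blue=4, Plan B=5.
Bloc 1 (peak Proposal Blue at position 4): ranking walks positions 4-3-2-5-1, expanding outward from the peak — single-peaked.
Bloc 2 (peak Proposal Green at position 1): ranking walks positions 1-2-3-4-5, expanding outward from the peak — single-peaked.
Bloc 3 (peak Option IV at position 3): ranking walks positions 3-4-2-1-5, expanding outward from the peak — single-peaked.
Bloc 4: ranking walks positions 5-2-1-3-4; Plan C is ranked above Proposal Blue even though Proposal Blue lies between Plan C and the peak Plan B on the axis — preferences dip and rise again. Not single-peaked.
Bloc 4 violates single-peakedness, so the profile is not single-peaked on this axis.

no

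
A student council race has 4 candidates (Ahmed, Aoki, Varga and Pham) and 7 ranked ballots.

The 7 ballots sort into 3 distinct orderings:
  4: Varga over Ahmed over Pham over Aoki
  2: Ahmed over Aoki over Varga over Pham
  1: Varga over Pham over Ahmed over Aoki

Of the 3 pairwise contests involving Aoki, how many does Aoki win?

0

Aoki against each rival (7 voters):
Aoki–Ahmed: Ahmed 7–0.
Aoki vs Varga: Varga, 5–2.
Aoki–Pham: Pham 5–2.
Aoki beats no one; loses to Ahmed, Varga, Pham — 0 pairwise wins.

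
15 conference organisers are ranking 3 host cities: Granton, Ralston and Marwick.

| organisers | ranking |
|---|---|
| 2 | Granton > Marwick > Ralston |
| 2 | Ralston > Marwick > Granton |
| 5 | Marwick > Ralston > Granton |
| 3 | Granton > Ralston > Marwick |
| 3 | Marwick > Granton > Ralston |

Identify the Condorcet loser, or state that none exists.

Ralston

Head-to-head results (15 organisers):
Granton vs Ralston: Granton wins 8–7.
Granton vs Marwick: Marwick, 10–5.
Ralston vs Marwick: 5 to 10, Marwick.
Ralston loses to every other city — it is the Condorcet loser.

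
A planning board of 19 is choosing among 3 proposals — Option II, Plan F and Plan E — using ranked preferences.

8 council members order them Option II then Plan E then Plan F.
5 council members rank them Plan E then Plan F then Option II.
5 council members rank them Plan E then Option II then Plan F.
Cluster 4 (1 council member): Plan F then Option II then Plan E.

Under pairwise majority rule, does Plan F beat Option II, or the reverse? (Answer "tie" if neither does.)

Option II

Ballots ranking Plan F above Option II: 5 + 1 = 6.
Ballots ranking Option II above Plan F: 19 − 6 = 13.
Option II wins the head-to-head 13–6.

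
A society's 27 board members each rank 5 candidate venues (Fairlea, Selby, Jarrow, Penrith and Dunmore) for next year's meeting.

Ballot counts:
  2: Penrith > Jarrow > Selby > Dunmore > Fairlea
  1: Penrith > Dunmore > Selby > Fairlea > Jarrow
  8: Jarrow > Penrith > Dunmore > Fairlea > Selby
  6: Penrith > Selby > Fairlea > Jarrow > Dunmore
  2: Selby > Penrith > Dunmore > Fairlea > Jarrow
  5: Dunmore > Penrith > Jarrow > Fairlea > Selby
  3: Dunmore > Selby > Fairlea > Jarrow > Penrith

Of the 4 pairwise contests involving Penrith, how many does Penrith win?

Penrith against each rival (27 organisers):
Penrith vs Fairlea: Penrith is ranked higher on 2+1+8+6+2+5 = 24 ballots, Fairlea on 3. Penrith wins 24–3.
Penrith vs Selby: Penrith, 22–5.
Penrith vs Jarrow: 16 to 11, Penrith.
Penrith–Dunmore: Penrith 19–8.
Penrith beats Fairlea, Selby, Jarrow, Dunmore — 4 pairwise wins.

4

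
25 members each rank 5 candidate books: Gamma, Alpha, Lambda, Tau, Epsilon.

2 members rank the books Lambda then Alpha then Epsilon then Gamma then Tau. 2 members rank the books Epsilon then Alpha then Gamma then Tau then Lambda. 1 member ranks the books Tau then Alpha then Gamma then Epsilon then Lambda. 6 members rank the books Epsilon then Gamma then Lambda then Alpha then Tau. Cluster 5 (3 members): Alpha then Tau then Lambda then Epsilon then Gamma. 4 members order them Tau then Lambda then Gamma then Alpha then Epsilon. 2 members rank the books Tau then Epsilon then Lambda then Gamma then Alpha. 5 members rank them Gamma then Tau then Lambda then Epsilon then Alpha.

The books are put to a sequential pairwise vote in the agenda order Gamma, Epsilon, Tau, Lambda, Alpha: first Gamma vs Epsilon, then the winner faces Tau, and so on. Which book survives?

Alpha

Round 1: Gamma vs Epsilon — 10–15, Epsilon advances.
Round 2: Epsilon vs Tau — 10–15, Tau advances.
Round 3: Tau vs Lambda — 17–8, Tau advances.
Round 4: Tau vs Alpha — 12–13, Alpha advances.
Alpha survives the agenda.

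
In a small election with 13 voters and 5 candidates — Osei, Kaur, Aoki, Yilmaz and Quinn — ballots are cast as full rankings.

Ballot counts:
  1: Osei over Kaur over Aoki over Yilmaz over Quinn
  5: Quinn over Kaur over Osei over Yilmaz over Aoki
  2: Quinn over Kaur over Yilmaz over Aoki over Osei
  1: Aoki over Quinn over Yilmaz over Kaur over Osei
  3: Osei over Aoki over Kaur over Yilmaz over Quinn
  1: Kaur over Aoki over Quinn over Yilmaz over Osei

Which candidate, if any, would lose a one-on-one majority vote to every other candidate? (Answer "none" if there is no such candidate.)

Aoki

Head-to-head results (13 voters):
Osei vs Kaur: Kaur wins 9–4.
Osei vs Aoki: Osei, 9–4.
Osei–Yilmaz: Osei 9–4.
Osei vs Quinn: Quinn wins 9–4.
Kaur vs Aoki: Kaur is ranked higher on 1+5+2+1 = 9 ballots, Aoki on 4. Kaur wins 9–4.
Kaur vs Yilmaz: Kaur, 12–1.
Kaur vs Quinn: Quinn, 8–5.
Aoki–Yilmaz: Yilmaz 7–6.
Aoki–Quinn: Quinn 7–6.
Yilmaz vs Quinn: Yilmaz preferred on 1+3 = 4 ballots; Quinn wins 9–4.
Aoki loses to every other candidate — it is the Condorcet loser.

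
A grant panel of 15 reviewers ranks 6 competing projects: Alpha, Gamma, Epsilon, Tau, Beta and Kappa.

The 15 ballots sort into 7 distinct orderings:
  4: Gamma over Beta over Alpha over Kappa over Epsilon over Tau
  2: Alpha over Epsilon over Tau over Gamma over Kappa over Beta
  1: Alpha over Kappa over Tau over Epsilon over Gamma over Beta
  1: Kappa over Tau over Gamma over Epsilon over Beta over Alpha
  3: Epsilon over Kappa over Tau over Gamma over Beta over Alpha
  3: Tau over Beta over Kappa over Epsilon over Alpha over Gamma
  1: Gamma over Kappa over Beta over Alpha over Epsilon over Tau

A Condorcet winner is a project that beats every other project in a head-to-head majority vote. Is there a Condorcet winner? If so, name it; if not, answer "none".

Pairwise majorities:
Alpha vs Gamma: Gamma wins 9–6.
Alpha vs Epsilon: Alpha wins 8–7.
Alpha vs Tau: Alpha, 8–7.
Alpha vs Beta: Beta, 12–3.
Alpha vs Kappa: Alpha preferred on 4+2+1 = 7 ballots; Kappa wins 8–7.
Gamma vs Epsilon: Gamma preferred on 4+1+1 = 6 ballots; Epsilon wins 9–6.
Gamma vs Tau: 5 to 10, Tau.
Gamma vs Beta: 12 to 3, Gamma.
Gamma–Kappa: Kappa 8–7.
Epsilon vs Tau: Epsilon, 10–5.
Epsilon vs Beta: Beta, 8–7.
Epsilon vs Kappa: Kappa wins 10–5.
Tau vs Beta: Tau, 10–5.
Tau vs Kappa: 2+3 = 5 for Tau, 10 for Kappa — Kappa by 10–5.
Beta vs Kappa: Kappa wins 8–7.
Kappa defeats every rival head-to-head and is the Condorcet winner.

Kappa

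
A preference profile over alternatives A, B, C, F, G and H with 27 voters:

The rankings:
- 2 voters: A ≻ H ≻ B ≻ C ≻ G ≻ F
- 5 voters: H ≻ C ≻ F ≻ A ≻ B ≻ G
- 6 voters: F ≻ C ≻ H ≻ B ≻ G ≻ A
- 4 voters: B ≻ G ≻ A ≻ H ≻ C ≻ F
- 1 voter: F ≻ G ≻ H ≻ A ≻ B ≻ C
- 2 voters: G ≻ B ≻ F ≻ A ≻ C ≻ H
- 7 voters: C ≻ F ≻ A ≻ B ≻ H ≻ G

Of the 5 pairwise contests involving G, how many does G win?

0

G against each rival (27 voters):
G vs A: G preferred on 6+4+1+2 = 13 ballots; A wins 14–13.
G–B: B 24–3.
G vs C: G is ranked higher on 4+1+2 = 7 ballots, C on 20. C wins 20–7.
G vs F: 2+4+2 = 8 for G, 19 for F — F by 19–8.
G vs H: H, 20–7.
G beats no one; loses to A, B, C, F, H — 0 pairwise wins.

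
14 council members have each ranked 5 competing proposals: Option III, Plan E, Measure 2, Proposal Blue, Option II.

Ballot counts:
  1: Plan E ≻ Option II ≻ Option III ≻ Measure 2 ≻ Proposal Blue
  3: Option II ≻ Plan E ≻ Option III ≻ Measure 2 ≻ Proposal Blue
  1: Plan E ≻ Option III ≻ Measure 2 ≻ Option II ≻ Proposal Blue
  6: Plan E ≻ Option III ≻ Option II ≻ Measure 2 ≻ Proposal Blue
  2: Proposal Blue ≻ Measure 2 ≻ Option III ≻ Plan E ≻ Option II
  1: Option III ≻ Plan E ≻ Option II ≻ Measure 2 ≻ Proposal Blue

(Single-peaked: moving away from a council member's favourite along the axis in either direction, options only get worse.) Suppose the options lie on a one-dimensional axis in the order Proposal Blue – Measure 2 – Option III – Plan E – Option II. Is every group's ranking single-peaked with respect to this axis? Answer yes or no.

yes

Axis positions: Proposal Blue=1, Measure 2=2, Option III=3, Plan E=4, Option II=5.
Group 1 (peak Plan E at position 4): ranking walks positions 4-5-3-2-1, expanding outward from the peak — single-peaked.
Group 2 (peak Option II at position 5): ranking walks positions 5-4-3-2-1, expanding outward from the peak — single-peaked.
Group 3 (peak Plan E at position 4): ranking walks positions 4-3-2-5-1, expanding outward from the peak — single-peaked.
Group 4 (peak Plan E at position 4): ranking walks positions 4-3-5-2-1, expanding outward from the peak — single-peaked.
Group 5 (peak Proposal Blue at position 1): ranking walks positions 1-2-3-4-5, expanding outward from the peak — single-peaked.
Group 6 (peak Option III at position 3): ranking walks positions 3-4-5-2-1, expanding outward from the peak — single-peaked.
Every ranking is single-peaked on this axis.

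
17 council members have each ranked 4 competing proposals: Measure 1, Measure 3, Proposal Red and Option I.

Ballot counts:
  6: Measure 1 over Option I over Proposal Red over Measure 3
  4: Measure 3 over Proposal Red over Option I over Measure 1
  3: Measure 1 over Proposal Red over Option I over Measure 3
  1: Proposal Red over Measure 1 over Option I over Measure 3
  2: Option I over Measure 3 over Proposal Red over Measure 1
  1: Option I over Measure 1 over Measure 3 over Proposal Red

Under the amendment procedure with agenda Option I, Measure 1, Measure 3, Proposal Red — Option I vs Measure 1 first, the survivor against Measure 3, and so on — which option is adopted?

Measure 1

Round 1: Option I vs Measure 1 — 7–10, Measure 1 advances.
Round 2: Measure 1 vs Measure 3 — 11–6, Measure 1 advances.
Round 3: Measure 1 vs Proposal Red — 10–7, Measure 1 advances.
Measure 1 survives the agenda.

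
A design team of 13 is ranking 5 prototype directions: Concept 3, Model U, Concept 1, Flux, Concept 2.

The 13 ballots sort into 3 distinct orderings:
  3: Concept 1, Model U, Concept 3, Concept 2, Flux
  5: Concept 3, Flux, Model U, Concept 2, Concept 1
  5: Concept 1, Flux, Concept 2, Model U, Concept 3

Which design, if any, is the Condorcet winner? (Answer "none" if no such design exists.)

Head-to-head results (13 engineers):
Concept 3 vs Model U: Concept 3 preferred on 5 ballots; Model U wins 8–5.
Concept 3 vs Concept 1: 5 to 8, Concept 1.
Concept 3 vs Flux: Concept 3 wins 8–5.
Concept 3 vs Concept 2: Concept 3 preferred on 3+5 = 8 ballots; Concept 3 wins 8–5.
Model U–Concept 1: Concept 1 8–5.
Model U vs Flux: Flux, 10–3.
Model U vs Concept 2: 8 to 5, Model U.
Concept 1 vs Flux: Concept 1, 8–5.
Concept 1 vs Concept 2: Concept 1 preferred on 3+5 = 8 ballots; Concept 1 wins 8–5.
Flux–Concept 2: Flux 10–3.
Concept 1 wins every pairwise contest, so Concept 1 is the Condorcet winner.

Concept 1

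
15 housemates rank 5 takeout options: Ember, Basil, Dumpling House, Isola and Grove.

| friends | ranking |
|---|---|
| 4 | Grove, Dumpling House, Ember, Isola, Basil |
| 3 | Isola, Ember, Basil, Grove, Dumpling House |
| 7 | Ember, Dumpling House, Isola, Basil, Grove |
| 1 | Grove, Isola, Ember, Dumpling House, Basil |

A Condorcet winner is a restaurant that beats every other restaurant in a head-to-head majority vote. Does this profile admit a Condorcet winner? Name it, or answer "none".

Check each pair by majority over 15 ballots:
Ember vs Basil: Ember is ranked higher on 4+3+7+1 = 15 ballots, Basil on 0. Ember wins 15–0.
Ember vs Dumpling House: Ember preferred on 3+7+1 = 11 ballots; Ember wins 11–4.
Ember vs Isola: 11 to 4, Ember.
Ember vs Grove: Ember is ranked higher on 3+7 = 10 ballots, Grove on 5. Ember wins 10–5.
Basil vs Dumpling House: Basil is ranked higher on 3 ballots, Dumpling House on 12. Dumpling House wins 12–3.
Basil vs Isola: Basil is ranked higher on 0 ballots, Isola on 15. Isola wins 15–0.
Basil vs Grove: Basil preferred on 3+7 = 10 ballots; Basil wins 10–5.
Dumpling House vs Isola: Dumpling House is ranked higher on 4+7 = 11 ballots, Isola on 4. Dumpling House wins 11–4.
Dumpling House vs Grove: 7 to 8, Grove.
Isola vs Grove: Isola is ranked higher on 3+7 = 10 ballots, Grove on 5. Isola wins 10–5.
Ember defeats every rival head-to-head and is the Condorcet winner.

Ember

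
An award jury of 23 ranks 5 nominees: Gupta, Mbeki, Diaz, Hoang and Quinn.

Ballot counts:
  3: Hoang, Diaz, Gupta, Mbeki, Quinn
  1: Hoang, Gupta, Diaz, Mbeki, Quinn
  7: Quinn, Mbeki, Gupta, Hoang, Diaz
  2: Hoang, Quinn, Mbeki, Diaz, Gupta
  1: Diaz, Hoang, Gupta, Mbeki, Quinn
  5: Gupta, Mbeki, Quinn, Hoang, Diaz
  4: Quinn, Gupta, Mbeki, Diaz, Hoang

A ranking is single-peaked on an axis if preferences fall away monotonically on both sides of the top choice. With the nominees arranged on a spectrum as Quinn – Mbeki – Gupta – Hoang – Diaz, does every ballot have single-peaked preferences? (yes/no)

no

Axis positions: Quinn=1, Mbeki=2, Gupta=3, Hoang=4, Diaz=5.
Type 1 (peak Hoang at position 4): ranking walks positions 4-5-3-2-1, expanding outward from the peak — single-peaked.
Type 2 (peak Hoang at position 4): ranking walks positions 4-3-5-2-1, expanding outward from the peak — single-peaked.
Type 3 (peak Quinn at position 1): ranking walks positions 1-2-3-4-5, expanding outward from the peak — single-peaked.
Type 4: ranking walks positions 4-1-2-5-3; Quinn is ranked above Gupta even though Gupta lies between Quinn and the peak Hoang on the axis — preferences dip and rise again. Not single-peaked.
Type 5 (peak Diaz at position 5): ranking walks positions 5-4-3-2-1, expanding outward from the peak — single-peaked.
Type 6 (peak Gupta at position 3): ranking walks positions 3-2-1-4-5, expanding outward from the peak — single-peaked.
Type 7: ranking walks positions 1-3-2-5-4; Gupta is ranked above Mbeki even though Mbeki lies between Gupta and the peak Quinn on the axis — preferences dip and rise again. Not single-peaked.
Type 4 violates single-peakedness, so the profile is not single-peaked on this axis.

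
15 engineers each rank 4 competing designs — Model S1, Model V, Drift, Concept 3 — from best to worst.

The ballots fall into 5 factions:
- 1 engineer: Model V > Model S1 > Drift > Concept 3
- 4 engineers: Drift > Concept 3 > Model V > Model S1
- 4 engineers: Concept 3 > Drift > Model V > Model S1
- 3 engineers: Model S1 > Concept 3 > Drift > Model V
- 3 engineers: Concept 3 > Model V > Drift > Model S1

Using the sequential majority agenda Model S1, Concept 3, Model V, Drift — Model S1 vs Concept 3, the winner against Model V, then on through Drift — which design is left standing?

Concept 3

Round 1: Model S1 vs Concept 3 — 4–11, Concept 3 advances.
Round 2: Concept 3 vs Model V — 14–1, Concept 3 advances.
Round 3: Concept 3 vs Drift — 10–5, Concept 3 advances.
Concept 3 survives the agenda.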